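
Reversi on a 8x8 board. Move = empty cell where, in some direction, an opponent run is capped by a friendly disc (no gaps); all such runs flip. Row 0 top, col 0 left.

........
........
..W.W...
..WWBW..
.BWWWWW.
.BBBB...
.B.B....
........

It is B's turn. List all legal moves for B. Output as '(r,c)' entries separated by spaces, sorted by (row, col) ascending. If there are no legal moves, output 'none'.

(1,1): no bracket -> illegal
(1,2): flips 3 -> legal
(1,3): no bracket -> illegal
(1,4): flips 1 -> legal
(1,5): flips 3 -> legal
(2,1): flips 2 -> legal
(2,3): flips 3 -> legal
(2,5): no bracket -> illegal
(2,6): flips 2 -> legal
(3,1): flips 3 -> legal
(3,6): flips 2 -> legal
(3,7): no bracket -> illegal
(4,7): flips 5 -> legal
(5,5): no bracket -> illegal
(5,6): flips 1 -> legal
(5,7): no bracket -> illegal

Answer: (1,2) (1,4) (1,5) (2,1) (2,3) (2,6) (3,1) (3,6) (4,7) (5,6)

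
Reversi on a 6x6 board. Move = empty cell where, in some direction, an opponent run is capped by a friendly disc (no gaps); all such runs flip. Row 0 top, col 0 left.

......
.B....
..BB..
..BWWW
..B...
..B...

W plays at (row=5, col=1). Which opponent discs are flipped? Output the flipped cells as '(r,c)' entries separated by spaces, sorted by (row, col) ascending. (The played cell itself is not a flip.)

Answer: (4,2)

Derivation:
Dir NW: first cell '.' (not opp) -> no flip
Dir N: first cell '.' (not opp) -> no flip
Dir NE: opp run (4,2) capped by W -> flip
Dir W: first cell '.' (not opp) -> no flip
Dir E: opp run (5,2), next='.' -> no flip
Dir SW: edge -> no flip
Dir S: edge -> no flip
Dir SE: edge -> no flip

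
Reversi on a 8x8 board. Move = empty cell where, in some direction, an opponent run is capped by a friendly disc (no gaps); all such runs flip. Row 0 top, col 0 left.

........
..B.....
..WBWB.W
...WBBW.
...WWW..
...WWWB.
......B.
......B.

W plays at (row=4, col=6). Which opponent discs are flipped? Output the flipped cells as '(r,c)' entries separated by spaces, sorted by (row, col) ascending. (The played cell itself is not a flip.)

Dir NW: opp run (3,5) capped by W -> flip
Dir N: first cell 'W' (not opp) -> no flip
Dir NE: first cell '.' (not opp) -> no flip
Dir W: first cell 'W' (not opp) -> no flip
Dir E: first cell '.' (not opp) -> no flip
Dir SW: first cell 'W' (not opp) -> no flip
Dir S: opp run (5,6) (6,6) (7,6), next=edge -> no flip
Dir SE: first cell '.' (not opp) -> no flip

Answer: (3,5)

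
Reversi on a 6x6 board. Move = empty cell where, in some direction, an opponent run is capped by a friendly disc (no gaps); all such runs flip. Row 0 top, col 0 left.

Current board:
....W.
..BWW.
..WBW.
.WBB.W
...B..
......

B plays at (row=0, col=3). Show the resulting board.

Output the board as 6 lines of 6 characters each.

Answer: ...BW.
..BBW.
..WBW.
.WBB.W
...B..
......

Derivation:
Place B at (0,3); scan 8 dirs for brackets.
Dir NW: edge -> no flip
Dir N: edge -> no flip
Dir NE: edge -> no flip
Dir W: first cell '.' (not opp) -> no flip
Dir E: opp run (0,4), next='.' -> no flip
Dir SW: first cell 'B' (not opp) -> no flip
Dir S: opp run (1,3) capped by B -> flip
Dir SE: opp run (1,4), next='.' -> no flip
All flips: (1,3)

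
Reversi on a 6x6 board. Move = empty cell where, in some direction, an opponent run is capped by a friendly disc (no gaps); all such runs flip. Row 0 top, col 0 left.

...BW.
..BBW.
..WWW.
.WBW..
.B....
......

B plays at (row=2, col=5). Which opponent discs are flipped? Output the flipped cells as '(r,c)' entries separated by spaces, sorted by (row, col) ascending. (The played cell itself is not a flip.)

Answer: (1,4)

Derivation:
Dir NW: opp run (1,4) capped by B -> flip
Dir N: first cell '.' (not opp) -> no flip
Dir NE: edge -> no flip
Dir W: opp run (2,4) (2,3) (2,2), next='.' -> no flip
Dir E: edge -> no flip
Dir SW: first cell '.' (not opp) -> no flip
Dir S: first cell '.' (not opp) -> no flip
Dir SE: edge -> no flip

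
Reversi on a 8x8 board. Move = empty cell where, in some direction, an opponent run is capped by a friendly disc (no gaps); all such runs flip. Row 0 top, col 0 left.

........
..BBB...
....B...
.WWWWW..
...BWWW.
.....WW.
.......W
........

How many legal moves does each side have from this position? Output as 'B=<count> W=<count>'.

Answer: B=7 W=7

Derivation:
-- B to move --
(2,0): no bracket -> illegal
(2,1): flips 1 -> legal
(2,2): no bracket -> illegal
(2,3): flips 1 -> legal
(2,5): flips 1 -> legal
(2,6): no bracket -> illegal
(3,0): no bracket -> illegal
(3,6): no bracket -> illegal
(3,7): no bracket -> illegal
(4,0): no bracket -> illegal
(4,1): no bracket -> illegal
(4,2): flips 1 -> legal
(4,7): flips 3 -> legal
(5,3): no bracket -> illegal
(5,4): flips 2 -> legal
(5,7): flips 2 -> legal
(6,4): no bracket -> illegal
(6,5): no bracket -> illegal
(6,6): no bracket -> illegal
(7,6): no bracket -> illegal
(7,7): no bracket -> illegal
B mobility = 7
-- W to move --
(0,1): no bracket -> illegal
(0,2): flips 2 -> legal
(0,3): no bracket -> illegal
(0,4): flips 2 -> legal
(0,5): no bracket -> illegal
(1,1): no bracket -> illegal
(1,5): flips 1 -> legal
(2,1): no bracket -> illegal
(2,2): no bracket -> illegal
(2,3): no bracket -> illegal
(2,5): no bracket -> illegal
(4,2): flips 1 -> legal
(5,2): flips 1 -> legal
(5,3): flips 1 -> legal
(5,4): flips 1 -> legal
W mobility = 7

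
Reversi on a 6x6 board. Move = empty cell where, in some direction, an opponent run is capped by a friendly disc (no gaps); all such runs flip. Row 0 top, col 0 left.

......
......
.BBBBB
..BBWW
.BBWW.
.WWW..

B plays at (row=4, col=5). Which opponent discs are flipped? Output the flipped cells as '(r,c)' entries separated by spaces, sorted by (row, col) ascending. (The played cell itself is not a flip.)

Answer: (3,4) (3,5) (4,3) (4,4)

Derivation:
Dir NW: opp run (3,4) capped by B -> flip
Dir N: opp run (3,5) capped by B -> flip
Dir NE: edge -> no flip
Dir W: opp run (4,4) (4,3) capped by B -> flip
Dir E: edge -> no flip
Dir SW: first cell '.' (not opp) -> no flip
Dir S: first cell '.' (not opp) -> no flip
Dir SE: edge -> no flip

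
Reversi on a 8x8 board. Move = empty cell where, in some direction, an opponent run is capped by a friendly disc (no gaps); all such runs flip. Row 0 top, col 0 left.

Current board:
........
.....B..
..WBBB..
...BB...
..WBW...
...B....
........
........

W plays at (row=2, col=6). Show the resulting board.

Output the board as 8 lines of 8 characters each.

Place W at (2,6); scan 8 dirs for brackets.
Dir NW: opp run (1,5), next='.' -> no flip
Dir N: first cell '.' (not opp) -> no flip
Dir NE: first cell '.' (not opp) -> no flip
Dir W: opp run (2,5) (2,4) (2,3) capped by W -> flip
Dir E: first cell '.' (not opp) -> no flip
Dir SW: first cell '.' (not opp) -> no flip
Dir S: first cell '.' (not opp) -> no flip
Dir SE: first cell '.' (not opp) -> no flip
All flips: (2,3) (2,4) (2,5)

Answer: ........
.....B..
..WWWWW.
...BB...
..WBW...
...B....
........
........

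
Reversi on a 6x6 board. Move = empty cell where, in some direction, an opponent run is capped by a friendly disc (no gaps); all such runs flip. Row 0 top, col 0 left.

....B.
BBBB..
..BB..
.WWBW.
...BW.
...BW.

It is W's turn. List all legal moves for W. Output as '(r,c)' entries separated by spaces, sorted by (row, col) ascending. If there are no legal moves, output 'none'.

(0,0): flips 3 -> legal
(0,1): flips 2 -> legal
(0,2): flips 2 -> legal
(0,3): no bracket -> illegal
(0,5): no bracket -> illegal
(1,4): flips 1 -> legal
(1,5): no bracket -> illegal
(2,0): no bracket -> illegal
(2,1): no bracket -> illegal
(2,4): no bracket -> illegal
(4,2): flips 1 -> legal
(5,2): flips 2 -> legal

Answer: (0,0) (0,1) (0,2) (1,4) (4,2) (5,2)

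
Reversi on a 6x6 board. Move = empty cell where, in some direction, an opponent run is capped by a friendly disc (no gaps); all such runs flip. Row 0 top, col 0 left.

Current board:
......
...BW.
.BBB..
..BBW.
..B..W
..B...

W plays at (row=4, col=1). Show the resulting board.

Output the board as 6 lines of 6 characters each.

Answer: ......
...BW.
.BBW..
..WBW.
.WB..W
..B...

Derivation:
Place W at (4,1); scan 8 dirs for brackets.
Dir NW: first cell '.' (not opp) -> no flip
Dir N: first cell '.' (not opp) -> no flip
Dir NE: opp run (3,2) (2,3) capped by W -> flip
Dir W: first cell '.' (not opp) -> no flip
Dir E: opp run (4,2), next='.' -> no flip
Dir SW: first cell '.' (not opp) -> no flip
Dir S: first cell '.' (not opp) -> no flip
Dir SE: opp run (5,2), next=edge -> no flip
All flips: (2,3) (3,2)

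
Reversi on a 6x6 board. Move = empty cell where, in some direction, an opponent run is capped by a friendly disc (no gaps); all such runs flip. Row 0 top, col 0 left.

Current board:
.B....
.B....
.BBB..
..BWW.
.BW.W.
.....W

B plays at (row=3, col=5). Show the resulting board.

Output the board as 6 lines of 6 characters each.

Answer: .B....
.B....
.BBB..
..BBBB
.BW.W.
.....W

Derivation:
Place B at (3,5); scan 8 dirs for brackets.
Dir NW: first cell '.' (not opp) -> no flip
Dir N: first cell '.' (not opp) -> no flip
Dir NE: edge -> no flip
Dir W: opp run (3,4) (3,3) capped by B -> flip
Dir E: edge -> no flip
Dir SW: opp run (4,4), next='.' -> no flip
Dir S: first cell '.' (not opp) -> no flip
Dir SE: edge -> no flip
All flips: (3,3) (3,4)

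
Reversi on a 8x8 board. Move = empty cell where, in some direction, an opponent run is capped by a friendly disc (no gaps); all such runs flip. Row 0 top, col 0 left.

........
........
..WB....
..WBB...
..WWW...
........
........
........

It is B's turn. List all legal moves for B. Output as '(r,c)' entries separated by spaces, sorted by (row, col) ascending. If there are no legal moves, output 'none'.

Answer: (1,1) (2,1) (3,1) (4,1) (5,1) (5,2) (5,3) (5,4) (5,5)

Derivation:
(1,1): flips 1 -> legal
(1,2): no bracket -> illegal
(1,3): no bracket -> illegal
(2,1): flips 1 -> legal
(3,1): flips 1 -> legal
(3,5): no bracket -> illegal
(4,1): flips 1 -> legal
(4,5): no bracket -> illegal
(5,1): flips 1 -> legal
(5,2): flips 1 -> legal
(5,3): flips 1 -> legal
(5,4): flips 1 -> legal
(5,5): flips 1 -> legal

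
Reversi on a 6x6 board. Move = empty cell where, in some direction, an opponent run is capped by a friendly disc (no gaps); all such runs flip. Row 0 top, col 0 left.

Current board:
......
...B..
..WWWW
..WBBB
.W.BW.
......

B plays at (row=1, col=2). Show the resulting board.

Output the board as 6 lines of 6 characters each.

Answer: ......
..BB..
..WBWW
..WBBB
.W.BW.
......

Derivation:
Place B at (1,2); scan 8 dirs for brackets.
Dir NW: first cell '.' (not opp) -> no flip
Dir N: first cell '.' (not opp) -> no flip
Dir NE: first cell '.' (not opp) -> no flip
Dir W: first cell '.' (not opp) -> no flip
Dir E: first cell 'B' (not opp) -> no flip
Dir SW: first cell '.' (not opp) -> no flip
Dir S: opp run (2,2) (3,2), next='.' -> no flip
Dir SE: opp run (2,3) capped by B -> flip
All flips: (2,3)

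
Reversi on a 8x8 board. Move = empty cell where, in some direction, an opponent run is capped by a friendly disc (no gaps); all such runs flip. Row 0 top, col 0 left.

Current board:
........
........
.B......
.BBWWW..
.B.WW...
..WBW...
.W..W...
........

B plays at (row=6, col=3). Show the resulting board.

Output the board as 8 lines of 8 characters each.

Answer: ........
........
.B......
.BBWWW..
.B.WW...
..BBW...
.W.BW...
........

Derivation:
Place B at (6,3); scan 8 dirs for brackets.
Dir NW: opp run (5,2) capped by B -> flip
Dir N: first cell 'B' (not opp) -> no flip
Dir NE: opp run (5,4), next='.' -> no flip
Dir W: first cell '.' (not opp) -> no flip
Dir E: opp run (6,4), next='.' -> no flip
Dir SW: first cell '.' (not opp) -> no flip
Dir S: first cell '.' (not opp) -> no flip
Dir SE: first cell '.' (not opp) -> no flip
All flips: (5,2)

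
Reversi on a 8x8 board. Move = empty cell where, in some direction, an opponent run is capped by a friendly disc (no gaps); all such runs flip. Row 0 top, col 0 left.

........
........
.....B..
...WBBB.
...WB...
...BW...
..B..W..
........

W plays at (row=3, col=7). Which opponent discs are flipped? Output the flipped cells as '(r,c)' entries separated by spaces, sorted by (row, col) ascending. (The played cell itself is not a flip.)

Dir NW: first cell '.' (not opp) -> no flip
Dir N: first cell '.' (not opp) -> no flip
Dir NE: edge -> no flip
Dir W: opp run (3,6) (3,5) (3,4) capped by W -> flip
Dir E: edge -> no flip
Dir SW: first cell '.' (not opp) -> no flip
Dir S: first cell '.' (not opp) -> no flip
Dir SE: edge -> no flip

Answer: (3,4) (3,5) (3,6)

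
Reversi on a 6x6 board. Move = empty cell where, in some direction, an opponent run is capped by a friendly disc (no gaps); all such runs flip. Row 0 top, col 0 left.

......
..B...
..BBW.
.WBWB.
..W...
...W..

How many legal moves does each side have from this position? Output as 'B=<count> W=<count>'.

Answer: B=7 W=6

Derivation:
-- B to move --
(1,3): no bracket -> illegal
(1,4): flips 1 -> legal
(1,5): no bracket -> illegal
(2,0): no bracket -> illegal
(2,1): no bracket -> illegal
(2,5): flips 1 -> legal
(3,0): flips 1 -> legal
(3,5): no bracket -> illegal
(4,0): flips 1 -> legal
(4,1): no bracket -> illegal
(4,3): flips 1 -> legal
(4,4): flips 1 -> legal
(5,1): no bracket -> illegal
(5,2): flips 1 -> legal
(5,4): no bracket -> illegal
B mobility = 7
-- W to move --
(0,1): no bracket -> illegal
(0,2): flips 3 -> legal
(0,3): no bracket -> illegal
(1,1): flips 1 -> legal
(1,3): flips 2 -> legal
(1,4): no bracket -> illegal
(2,1): flips 2 -> legal
(2,5): no bracket -> illegal
(3,5): flips 1 -> legal
(4,1): no bracket -> illegal
(4,3): no bracket -> illegal
(4,4): flips 1 -> legal
(4,5): no bracket -> illegal
W mobility = 6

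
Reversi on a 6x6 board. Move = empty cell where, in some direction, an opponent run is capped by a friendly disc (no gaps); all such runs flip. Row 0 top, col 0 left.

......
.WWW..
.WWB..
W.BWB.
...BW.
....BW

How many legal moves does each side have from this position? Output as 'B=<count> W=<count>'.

-- B to move --
(0,0): no bracket -> illegal
(0,1): flips 1 -> legal
(0,2): flips 2 -> legal
(0,3): flips 1 -> legal
(0,4): no bracket -> illegal
(1,0): flips 1 -> legal
(1,4): no bracket -> illegal
(2,0): flips 2 -> legal
(2,4): no bracket -> illegal
(3,1): no bracket -> illegal
(3,5): no bracket -> illegal
(4,0): no bracket -> illegal
(4,1): no bracket -> illegal
(4,2): no bracket -> illegal
(4,5): flips 1 -> legal
(5,3): no bracket -> illegal
B mobility = 6
-- W to move --
(1,4): no bracket -> illegal
(2,4): flips 2 -> legal
(2,5): no bracket -> illegal
(3,1): flips 1 -> legal
(3,5): flips 1 -> legal
(4,1): no bracket -> illegal
(4,2): flips 2 -> legal
(4,5): flips 2 -> legal
(5,2): no bracket -> illegal
(5,3): flips 2 -> legal
W mobility = 6

Answer: B=6 W=6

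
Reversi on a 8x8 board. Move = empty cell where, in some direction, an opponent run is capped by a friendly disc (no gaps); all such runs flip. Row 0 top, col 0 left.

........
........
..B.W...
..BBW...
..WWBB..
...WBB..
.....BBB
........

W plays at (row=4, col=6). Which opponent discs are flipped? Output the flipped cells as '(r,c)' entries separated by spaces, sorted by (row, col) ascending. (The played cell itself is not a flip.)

Dir NW: first cell '.' (not opp) -> no flip
Dir N: first cell '.' (not opp) -> no flip
Dir NE: first cell '.' (not opp) -> no flip
Dir W: opp run (4,5) (4,4) capped by W -> flip
Dir E: first cell '.' (not opp) -> no flip
Dir SW: opp run (5,5), next='.' -> no flip
Dir S: first cell '.' (not opp) -> no flip
Dir SE: first cell '.' (not opp) -> no flip

Answer: (4,4) (4,5)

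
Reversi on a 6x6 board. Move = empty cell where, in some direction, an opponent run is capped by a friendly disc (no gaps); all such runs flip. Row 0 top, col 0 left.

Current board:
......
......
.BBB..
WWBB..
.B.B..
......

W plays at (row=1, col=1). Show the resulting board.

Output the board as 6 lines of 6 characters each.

Answer: ......
.W....
.WBB..
WWBB..
.B.B..
......

Derivation:
Place W at (1,1); scan 8 dirs for brackets.
Dir NW: first cell '.' (not opp) -> no flip
Dir N: first cell '.' (not opp) -> no flip
Dir NE: first cell '.' (not opp) -> no flip
Dir W: first cell '.' (not opp) -> no flip
Dir E: first cell '.' (not opp) -> no flip
Dir SW: first cell '.' (not opp) -> no flip
Dir S: opp run (2,1) capped by W -> flip
Dir SE: opp run (2,2) (3,3), next='.' -> no flip
All flips: (2,1)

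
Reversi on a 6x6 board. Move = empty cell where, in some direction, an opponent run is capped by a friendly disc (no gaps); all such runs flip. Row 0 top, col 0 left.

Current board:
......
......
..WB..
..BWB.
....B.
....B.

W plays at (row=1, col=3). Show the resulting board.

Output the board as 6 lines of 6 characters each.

Place W at (1,3); scan 8 dirs for brackets.
Dir NW: first cell '.' (not opp) -> no flip
Dir N: first cell '.' (not opp) -> no flip
Dir NE: first cell '.' (not opp) -> no flip
Dir W: first cell '.' (not opp) -> no flip
Dir E: first cell '.' (not opp) -> no flip
Dir SW: first cell 'W' (not opp) -> no flip
Dir S: opp run (2,3) capped by W -> flip
Dir SE: first cell '.' (not opp) -> no flip
All flips: (2,3)

Answer: ......
...W..
..WW..
..BWB.
....B.
....B.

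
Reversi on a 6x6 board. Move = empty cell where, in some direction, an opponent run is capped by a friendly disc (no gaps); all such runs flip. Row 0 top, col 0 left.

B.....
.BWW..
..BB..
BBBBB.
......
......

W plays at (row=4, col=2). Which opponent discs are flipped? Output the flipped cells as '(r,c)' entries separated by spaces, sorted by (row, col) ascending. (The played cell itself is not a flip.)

Answer: (2,2) (3,2)

Derivation:
Dir NW: opp run (3,1), next='.' -> no flip
Dir N: opp run (3,2) (2,2) capped by W -> flip
Dir NE: opp run (3,3), next='.' -> no flip
Dir W: first cell '.' (not opp) -> no flip
Dir E: first cell '.' (not opp) -> no flip
Dir SW: first cell '.' (not opp) -> no flip
Dir S: first cell '.' (not opp) -> no flip
Dir SE: first cell '.' (not opp) -> no flip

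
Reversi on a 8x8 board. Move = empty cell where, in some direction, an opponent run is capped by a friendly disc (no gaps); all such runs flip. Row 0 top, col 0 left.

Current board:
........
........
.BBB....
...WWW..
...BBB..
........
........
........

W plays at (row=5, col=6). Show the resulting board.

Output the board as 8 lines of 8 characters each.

Place W at (5,6); scan 8 dirs for brackets.
Dir NW: opp run (4,5) capped by W -> flip
Dir N: first cell '.' (not opp) -> no flip
Dir NE: first cell '.' (not opp) -> no flip
Dir W: first cell '.' (not opp) -> no flip
Dir E: first cell '.' (not opp) -> no flip
Dir SW: first cell '.' (not opp) -> no flip
Dir S: first cell '.' (not opp) -> no flip
Dir SE: first cell '.' (not opp) -> no flip
All flips: (4,5)

Answer: ........
........
.BBB....
...WWW..
...BBW..
......W.
........
........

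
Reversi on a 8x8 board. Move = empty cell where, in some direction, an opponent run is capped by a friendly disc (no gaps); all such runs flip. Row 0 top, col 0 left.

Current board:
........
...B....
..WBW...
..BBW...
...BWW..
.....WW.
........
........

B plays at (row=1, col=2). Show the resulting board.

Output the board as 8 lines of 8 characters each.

Answer: ........
..BB....
..BBW...
..BBW...
...BWW..
.....WW.
........
........

Derivation:
Place B at (1,2); scan 8 dirs for brackets.
Dir NW: first cell '.' (not opp) -> no flip
Dir N: first cell '.' (not opp) -> no flip
Dir NE: first cell '.' (not opp) -> no flip
Dir W: first cell '.' (not opp) -> no flip
Dir E: first cell 'B' (not opp) -> no flip
Dir SW: first cell '.' (not opp) -> no flip
Dir S: opp run (2,2) capped by B -> flip
Dir SE: first cell 'B' (not opp) -> no flip
All flips: (2,2)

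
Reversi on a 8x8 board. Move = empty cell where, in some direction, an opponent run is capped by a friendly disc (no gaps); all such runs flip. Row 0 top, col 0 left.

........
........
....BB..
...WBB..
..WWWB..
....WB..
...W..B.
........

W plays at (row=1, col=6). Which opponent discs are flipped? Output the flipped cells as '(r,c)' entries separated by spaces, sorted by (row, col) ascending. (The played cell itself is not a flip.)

Answer: (2,5) (3,4)

Derivation:
Dir NW: first cell '.' (not opp) -> no flip
Dir N: first cell '.' (not opp) -> no flip
Dir NE: first cell '.' (not opp) -> no flip
Dir W: first cell '.' (not opp) -> no flip
Dir E: first cell '.' (not opp) -> no flip
Dir SW: opp run (2,5) (3,4) capped by W -> flip
Dir S: first cell '.' (not opp) -> no flip
Dir SE: first cell '.' (not opp) -> no flip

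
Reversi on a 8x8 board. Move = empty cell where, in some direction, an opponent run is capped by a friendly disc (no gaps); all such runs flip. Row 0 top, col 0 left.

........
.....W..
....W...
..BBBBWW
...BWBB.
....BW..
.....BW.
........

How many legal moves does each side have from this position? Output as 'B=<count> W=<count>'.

Answer: B=10 W=12

Derivation:
-- B to move --
(0,4): no bracket -> illegal
(0,5): no bracket -> illegal
(0,6): flips 2 -> legal
(1,3): flips 1 -> legal
(1,4): flips 1 -> legal
(1,6): no bracket -> illegal
(2,3): no bracket -> illegal
(2,5): no bracket -> illegal
(2,6): flips 1 -> legal
(2,7): flips 1 -> legal
(4,7): no bracket -> illegal
(5,3): flips 1 -> legal
(5,6): flips 1 -> legal
(5,7): no bracket -> illegal
(6,4): flips 1 -> legal
(6,7): flips 1 -> legal
(7,5): no bracket -> illegal
(7,6): no bracket -> illegal
(7,7): flips 3 -> legal
B mobility = 10
-- W to move --
(2,1): no bracket -> illegal
(2,2): flips 1 -> legal
(2,3): no bracket -> illegal
(2,5): flips 2 -> legal
(2,6): flips 1 -> legal
(3,1): flips 4 -> legal
(4,1): no bracket -> illegal
(4,2): flips 2 -> legal
(4,7): flips 2 -> legal
(5,2): no bracket -> illegal
(5,3): flips 1 -> legal
(5,6): flips 1 -> legal
(5,7): flips 2 -> legal
(6,3): flips 2 -> legal
(6,4): flips 2 -> legal
(7,4): no bracket -> illegal
(7,5): flips 1 -> legal
(7,6): no bracket -> illegal
W mobility = 12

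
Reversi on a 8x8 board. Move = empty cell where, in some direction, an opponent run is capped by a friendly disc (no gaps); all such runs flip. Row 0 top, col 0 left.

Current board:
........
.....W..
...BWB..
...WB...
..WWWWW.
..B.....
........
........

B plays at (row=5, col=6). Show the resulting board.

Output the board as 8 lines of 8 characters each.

Answer: ........
.....W..
...BWB..
...WB...
..WWWBW.
..B...B.
........
........

Derivation:
Place B at (5,6); scan 8 dirs for brackets.
Dir NW: opp run (4,5) capped by B -> flip
Dir N: opp run (4,6), next='.' -> no flip
Dir NE: first cell '.' (not opp) -> no flip
Dir W: first cell '.' (not opp) -> no flip
Dir E: first cell '.' (not opp) -> no flip
Dir SW: first cell '.' (not opp) -> no flip
Dir S: first cell '.' (not opp) -> no flip
Dir SE: first cell '.' (not opp) -> no flip
All flips: (4,5)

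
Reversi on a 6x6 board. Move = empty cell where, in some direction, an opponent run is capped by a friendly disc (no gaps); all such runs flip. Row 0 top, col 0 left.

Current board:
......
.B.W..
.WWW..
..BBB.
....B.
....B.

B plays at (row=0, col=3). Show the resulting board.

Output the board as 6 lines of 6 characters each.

Place B at (0,3); scan 8 dirs for brackets.
Dir NW: edge -> no flip
Dir N: edge -> no flip
Dir NE: edge -> no flip
Dir W: first cell '.' (not opp) -> no flip
Dir E: first cell '.' (not opp) -> no flip
Dir SW: first cell '.' (not opp) -> no flip
Dir S: opp run (1,3) (2,3) capped by B -> flip
Dir SE: first cell '.' (not opp) -> no flip
All flips: (1,3) (2,3)

Answer: ...B..
.B.B..
.WWB..
..BBB.
....B.
....B.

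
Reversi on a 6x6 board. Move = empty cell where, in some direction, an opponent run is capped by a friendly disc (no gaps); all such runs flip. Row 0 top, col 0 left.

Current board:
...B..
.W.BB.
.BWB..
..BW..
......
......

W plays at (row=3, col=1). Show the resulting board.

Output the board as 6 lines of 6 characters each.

Place W at (3,1); scan 8 dirs for brackets.
Dir NW: first cell '.' (not opp) -> no flip
Dir N: opp run (2,1) capped by W -> flip
Dir NE: first cell 'W' (not opp) -> no flip
Dir W: first cell '.' (not opp) -> no flip
Dir E: opp run (3,2) capped by W -> flip
Dir SW: first cell '.' (not opp) -> no flip
Dir S: first cell '.' (not opp) -> no flip
Dir SE: first cell '.' (not opp) -> no flip
All flips: (2,1) (3,2)

Answer: ...B..
.W.BB.
.WWB..
.WWW..
......
......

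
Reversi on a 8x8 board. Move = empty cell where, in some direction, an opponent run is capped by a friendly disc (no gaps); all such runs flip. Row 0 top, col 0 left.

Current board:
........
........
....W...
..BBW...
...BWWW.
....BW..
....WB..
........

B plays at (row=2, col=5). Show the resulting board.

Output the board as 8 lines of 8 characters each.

Answer: ........
........
....WB..
..BBB...
...BWWW.
....BW..
....WB..
........

Derivation:
Place B at (2,5); scan 8 dirs for brackets.
Dir NW: first cell '.' (not opp) -> no flip
Dir N: first cell '.' (not opp) -> no flip
Dir NE: first cell '.' (not opp) -> no flip
Dir W: opp run (2,4), next='.' -> no flip
Dir E: first cell '.' (not opp) -> no flip
Dir SW: opp run (3,4) capped by B -> flip
Dir S: first cell '.' (not opp) -> no flip
Dir SE: first cell '.' (not opp) -> no flip
All flips: (3,4)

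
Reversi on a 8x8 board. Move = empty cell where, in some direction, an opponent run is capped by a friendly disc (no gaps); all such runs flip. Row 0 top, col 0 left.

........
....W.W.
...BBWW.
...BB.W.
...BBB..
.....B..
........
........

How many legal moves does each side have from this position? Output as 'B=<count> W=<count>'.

-- B to move --
(0,3): no bracket -> illegal
(0,4): flips 1 -> legal
(0,5): flips 1 -> legal
(0,6): no bracket -> illegal
(0,7): flips 2 -> legal
(1,3): no bracket -> illegal
(1,5): no bracket -> illegal
(1,7): no bracket -> illegal
(2,7): flips 3 -> legal
(3,5): no bracket -> illegal
(3,7): no bracket -> illegal
(4,6): no bracket -> illegal
(4,7): no bracket -> illegal
B mobility = 4
-- W to move --
(1,2): no bracket -> illegal
(1,3): no bracket -> illegal
(1,5): no bracket -> illegal
(2,2): flips 2 -> legal
(3,2): flips 1 -> legal
(3,5): no bracket -> illegal
(4,2): no bracket -> illegal
(4,6): no bracket -> illegal
(5,2): flips 2 -> legal
(5,3): no bracket -> illegal
(5,4): flips 4 -> legal
(5,6): no bracket -> illegal
(6,4): no bracket -> illegal
(6,5): no bracket -> illegal
(6,6): no bracket -> illegal
W mobility = 4

Answer: B=4 W=4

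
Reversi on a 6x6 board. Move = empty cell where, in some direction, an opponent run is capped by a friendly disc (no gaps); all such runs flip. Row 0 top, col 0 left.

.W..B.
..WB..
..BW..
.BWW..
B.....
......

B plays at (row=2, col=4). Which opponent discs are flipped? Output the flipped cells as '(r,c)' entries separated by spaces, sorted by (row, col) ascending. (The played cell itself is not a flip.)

Dir NW: first cell 'B' (not opp) -> no flip
Dir N: first cell '.' (not opp) -> no flip
Dir NE: first cell '.' (not opp) -> no flip
Dir W: opp run (2,3) capped by B -> flip
Dir E: first cell '.' (not opp) -> no flip
Dir SW: opp run (3,3), next='.' -> no flip
Dir S: first cell '.' (not opp) -> no flip
Dir SE: first cell '.' (not opp) -> no flip

Answer: (2,3)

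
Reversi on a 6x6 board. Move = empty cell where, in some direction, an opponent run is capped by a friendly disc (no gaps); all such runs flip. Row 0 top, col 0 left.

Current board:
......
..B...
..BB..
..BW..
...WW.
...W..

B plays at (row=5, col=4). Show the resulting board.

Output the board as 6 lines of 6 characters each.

Place B at (5,4); scan 8 dirs for brackets.
Dir NW: opp run (4,3) capped by B -> flip
Dir N: opp run (4,4), next='.' -> no flip
Dir NE: first cell '.' (not opp) -> no flip
Dir W: opp run (5,3), next='.' -> no flip
Dir E: first cell '.' (not opp) -> no flip
Dir SW: edge -> no flip
Dir S: edge -> no flip
Dir SE: edge -> no flip
All flips: (4,3)

Answer: ......
..B...
..BB..
..BW..
...BW.
...WB.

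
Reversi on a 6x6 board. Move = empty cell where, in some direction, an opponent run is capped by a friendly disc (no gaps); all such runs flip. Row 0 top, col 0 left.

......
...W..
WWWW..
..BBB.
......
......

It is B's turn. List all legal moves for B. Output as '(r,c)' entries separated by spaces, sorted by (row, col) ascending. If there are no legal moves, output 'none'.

(0,2): no bracket -> illegal
(0,3): flips 2 -> legal
(0,4): no bracket -> illegal
(1,0): flips 1 -> legal
(1,1): flips 1 -> legal
(1,2): flips 2 -> legal
(1,4): flips 1 -> legal
(2,4): no bracket -> illegal
(3,0): no bracket -> illegal
(3,1): no bracket -> illegal

Answer: (0,3) (1,0) (1,1) (1,2) (1,4)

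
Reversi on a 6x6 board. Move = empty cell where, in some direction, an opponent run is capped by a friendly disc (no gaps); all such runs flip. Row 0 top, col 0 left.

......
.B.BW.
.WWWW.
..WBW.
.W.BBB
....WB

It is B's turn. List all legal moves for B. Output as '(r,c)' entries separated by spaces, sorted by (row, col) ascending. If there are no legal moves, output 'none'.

Answer: (0,4) (1,0) (1,2) (1,5) (2,5) (3,1) (3,5) (5,3)

Derivation:
(0,3): no bracket -> illegal
(0,4): flips 3 -> legal
(0,5): no bracket -> illegal
(1,0): flips 2 -> legal
(1,2): flips 2 -> legal
(1,5): flips 2 -> legal
(2,0): no bracket -> illegal
(2,5): flips 1 -> legal
(3,0): no bracket -> illegal
(3,1): flips 3 -> legal
(3,5): flips 2 -> legal
(4,0): no bracket -> illegal
(4,2): no bracket -> illegal
(5,0): no bracket -> illegal
(5,1): no bracket -> illegal
(5,2): no bracket -> illegal
(5,3): flips 1 -> legal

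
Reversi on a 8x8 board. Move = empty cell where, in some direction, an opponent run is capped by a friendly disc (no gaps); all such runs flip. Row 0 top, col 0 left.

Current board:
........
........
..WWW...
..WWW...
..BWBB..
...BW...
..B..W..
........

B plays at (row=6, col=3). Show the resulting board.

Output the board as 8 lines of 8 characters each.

Answer: ........
........
..WWW...
..WWW...
..BWBB..
...BB...
..BB.W..
........

Derivation:
Place B at (6,3); scan 8 dirs for brackets.
Dir NW: first cell '.' (not opp) -> no flip
Dir N: first cell 'B' (not opp) -> no flip
Dir NE: opp run (5,4) capped by B -> flip
Dir W: first cell 'B' (not opp) -> no flip
Dir E: first cell '.' (not opp) -> no flip
Dir SW: first cell '.' (not opp) -> no flip
Dir S: first cell '.' (not opp) -> no flip
Dir SE: first cell '.' (not opp) -> no flip
All flips: (5,4)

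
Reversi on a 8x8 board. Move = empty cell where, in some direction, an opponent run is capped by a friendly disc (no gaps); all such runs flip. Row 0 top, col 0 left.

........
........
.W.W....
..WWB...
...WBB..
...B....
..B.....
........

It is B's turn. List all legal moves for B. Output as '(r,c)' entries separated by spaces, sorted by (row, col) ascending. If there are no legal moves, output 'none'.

Answer: (1,2) (1,3) (2,2) (3,1) (4,2) (5,2)

Derivation:
(1,0): no bracket -> illegal
(1,1): no bracket -> illegal
(1,2): flips 1 -> legal
(1,3): flips 3 -> legal
(1,4): no bracket -> illegal
(2,0): no bracket -> illegal
(2,2): flips 1 -> legal
(2,4): no bracket -> illegal
(3,0): no bracket -> illegal
(3,1): flips 2 -> legal
(4,1): no bracket -> illegal
(4,2): flips 1 -> legal
(5,2): flips 1 -> legal
(5,4): no bracket -> illegal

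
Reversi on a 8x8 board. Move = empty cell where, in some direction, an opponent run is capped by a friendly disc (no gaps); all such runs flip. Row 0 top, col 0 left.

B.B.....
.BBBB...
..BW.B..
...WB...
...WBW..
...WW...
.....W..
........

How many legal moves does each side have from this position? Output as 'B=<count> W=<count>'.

Answer: B=9 W=8

Derivation:
-- B to move --
(2,4): flips 1 -> legal
(3,2): flips 2 -> legal
(3,5): no bracket -> illegal
(3,6): no bracket -> illegal
(4,2): flips 1 -> legal
(4,6): flips 1 -> legal
(5,2): flips 1 -> legal
(5,5): no bracket -> illegal
(5,6): flips 1 -> legal
(6,2): flips 1 -> legal
(6,3): flips 4 -> legal
(6,4): flips 1 -> legal
(6,6): no bracket -> illegal
(7,4): no bracket -> illegal
(7,5): no bracket -> illegal
(7,6): no bracket -> illegal
B mobility = 9
-- W to move --
(0,1): flips 1 -> legal
(0,3): flips 1 -> legal
(0,4): no bracket -> illegal
(0,5): flips 1 -> legal
(1,0): no bracket -> illegal
(1,5): no bracket -> illegal
(1,6): flips 2 -> legal
(2,0): no bracket -> illegal
(2,1): flips 1 -> legal
(2,4): flips 2 -> legal
(2,6): no bracket -> illegal
(3,1): no bracket -> illegal
(3,2): no bracket -> illegal
(3,5): flips 2 -> legal
(3,6): no bracket -> illegal
(5,5): flips 1 -> legal
W mobility = 8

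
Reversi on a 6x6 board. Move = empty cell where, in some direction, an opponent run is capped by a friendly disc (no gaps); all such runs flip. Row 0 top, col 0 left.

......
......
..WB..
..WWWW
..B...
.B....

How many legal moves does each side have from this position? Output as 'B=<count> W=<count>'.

Answer: B=6 W=5

Derivation:
-- B to move --
(1,1): no bracket -> illegal
(1,2): flips 2 -> legal
(1,3): no bracket -> illegal
(2,1): flips 1 -> legal
(2,4): flips 1 -> legal
(2,5): no bracket -> illegal
(3,1): no bracket -> illegal
(4,1): flips 1 -> legal
(4,3): flips 1 -> legal
(4,4): no bracket -> illegal
(4,5): flips 1 -> legal
B mobility = 6
-- W to move --
(1,2): flips 1 -> legal
(1,3): flips 1 -> legal
(1,4): flips 1 -> legal
(2,4): flips 1 -> legal
(3,1): no bracket -> illegal
(4,0): no bracket -> illegal
(4,1): no bracket -> illegal
(4,3): no bracket -> illegal
(5,0): no bracket -> illegal
(5,2): flips 1 -> legal
(5,3): no bracket -> illegal
W mobility = 5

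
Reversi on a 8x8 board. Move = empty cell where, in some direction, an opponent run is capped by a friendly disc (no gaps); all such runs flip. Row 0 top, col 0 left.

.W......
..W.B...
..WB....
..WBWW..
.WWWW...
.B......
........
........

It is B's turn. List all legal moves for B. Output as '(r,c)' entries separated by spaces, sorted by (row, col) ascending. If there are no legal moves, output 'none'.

(0,0): no bracket -> illegal
(0,2): no bracket -> illegal
(0,3): no bracket -> illegal
(1,0): no bracket -> illegal
(1,1): flips 1 -> legal
(1,3): no bracket -> illegal
(2,1): flips 1 -> legal
(2,4): no bracket -> illegal
(2,5): no bracket -> illegal
(2,6): no bracket -> illegal
(3,0): no bracket -> illegal
(3,1): flips 2 -> legal
(3,6): flips 2 -> legal
(4,0): no bracket -> illegal
(4,5): flips 1 -> legal
(4,6): no bracket -> illegal
(5,0): flips 2 -> legal
(5,2): no bracket -> illegal
(5,3): flips 1 -> legal
(5,4): no bracket -> illegal
(5,5): flips 1 -> legal

Answer: (1,1) (2,1) (3,1) (3,6) (4,5) (5,0) (5,3) (5,5)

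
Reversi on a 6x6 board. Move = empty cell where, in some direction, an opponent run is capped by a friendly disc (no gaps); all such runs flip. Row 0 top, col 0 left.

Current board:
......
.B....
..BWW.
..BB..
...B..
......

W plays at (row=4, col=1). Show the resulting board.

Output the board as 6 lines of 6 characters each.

Place W at (4,1); scan 8 dirs for brackets.
Dir NW: first cell '.' (not opp) -> no flip
Dir N: first cell '.' (not opp) -> no flip
Dir NE: opp run (3,2) capped by W -> flip
Dir W: first cell '.' (not opp) -> no flip
Dir E: first cell '.' (not opp) -> no flip
Dir SW: first cell '.' (not opp) -> no flip
Dir S: first cell '.' (not opp) -> no flip
Dir SE: first cell '.' (not opp) -> no flip
All flips: (3,2)

Answer: ......
.B....
..BWW.
..WB..
.W.B..
......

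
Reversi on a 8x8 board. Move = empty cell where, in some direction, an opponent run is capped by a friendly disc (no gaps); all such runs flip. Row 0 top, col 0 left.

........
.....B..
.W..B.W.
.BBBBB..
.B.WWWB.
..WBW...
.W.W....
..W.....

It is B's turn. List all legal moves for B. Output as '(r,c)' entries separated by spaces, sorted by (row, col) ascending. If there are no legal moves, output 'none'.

Answer: (1,0) (1,1) (1,7) (3,7) (4,2) (5,1) (5,5) (5,6) (6,4) (6,5) (7,0) (7,3) (7,4)

Derivation:
(1,0): flips 1 -> legal
(1,1): flips 1 -> legal
(1,2): no bracket -> illegal
(1,6): no bracket -> illegal
(1,7): flips 1 -> legal
(2,0): no bracket -> illegal
(2,2): no bracket -> illegal
(2,5): no bracket -> illegal
(2,7): no bracket -> illegal
(3,0): no bracket -> illegal
(3,6): no bracket -> illegal
(3,7): flips 1 -> legal
(4,2): flips 3 -> legal
(5,0): no bracket -> illegal
(5,1): flips 1 -> legal
(5,5): flips 3 -> legal
(5,6): flips 1 -> legal
(6,0): no bracket -> illegal
(6,2): no bracket -> illegal
(6,4): flips 2 -> legal
(6,5): flips 2 -> legal
(7,0): flips 3 -> legal
(7,1): no bracket -> illegal
(7,3): flips 1 -> legal
(7,4): flips 2 -> legal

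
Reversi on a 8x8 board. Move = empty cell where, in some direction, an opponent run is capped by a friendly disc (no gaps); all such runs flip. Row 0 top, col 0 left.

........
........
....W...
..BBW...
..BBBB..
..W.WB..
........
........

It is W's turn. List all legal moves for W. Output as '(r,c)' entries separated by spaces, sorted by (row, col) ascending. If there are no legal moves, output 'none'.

(2,1): flips 2 -> legal
(2,2): flips 2 -> legal
(2,3): no bracket -> illegal
(3,1): flips 2 -> legal
(3,5): no bracket -> illegal
(3,6): flips 1 -> legal
(4,1): no bracket -> illegal
(4,6): no bracket -> illegal
(5,1): flips 2 -> legal
(5,3): no bracket -> illegal
(5,6): flips 2 -> legal
(6,4): no bracket -> illegal
(6,5): no bracket -> illegal
(6,6): no bracket -> illegal

Answer: (2,1) (2,2) (3,1) (3,6) (5,1) (5,6)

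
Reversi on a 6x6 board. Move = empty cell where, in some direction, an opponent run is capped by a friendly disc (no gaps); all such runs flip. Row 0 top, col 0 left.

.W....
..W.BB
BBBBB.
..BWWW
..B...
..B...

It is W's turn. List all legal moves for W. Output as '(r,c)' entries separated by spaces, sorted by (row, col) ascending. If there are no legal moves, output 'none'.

Answer: (0,4) (1,1) (1,3) (3,0) (3,1) (5,1)

Derivation:
(0,3): no bracket -> illegal
(0,4): flips 2 -> legal
(0,5): no bracket -> illegal
(1,0): no bracket -> illegal
(1,1): flips 1 -> legal
(1,3): flips 2 -> legal
(2,5): no bracket -> illegal
(3,0): flips 1 -> legal
(3,1): flips 1 -> legal
(4,1): no bracket -> illegal
(4,3): no bracket -> illegal
(5,1): flips 1 -> legal
(5,3): no bracket -> illegal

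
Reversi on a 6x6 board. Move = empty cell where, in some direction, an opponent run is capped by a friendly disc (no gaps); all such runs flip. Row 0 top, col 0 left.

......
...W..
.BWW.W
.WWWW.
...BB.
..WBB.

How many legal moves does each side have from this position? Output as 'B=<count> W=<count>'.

Answer: B=5 W=4

Derivation:
-- B to move --
(0,2): no bracket -> illegal
(0,3): flips 3 -> legal
(0,4): no bracket -> illegal
(1,1): flips 2 -> legal
(1,2): no bracket -> illegal
(1,4): no bracket -> illegal
(1,5): no bracket -> illegal
(2,0): no bracket -> illegal
(2,4): flips 3 -> legal
(3,0): no bracket -> illegal
(3,5): no bracket -> illegal
(4,0): no bracket -> illegal
(4,1): flips 1 -> legal
(4,2): no bracket -> illegal
(4,5): no bracket -> illegal
(5,1): flips 1 -> legal
B mobility = 5
-- W to move --
(1,0): flips 1 -> legal
(1,1): flips 1 -> legal
(1,2): no bracket -> illegal
(2,0): flips 1 -> legal
(3,0): no bracket -> illegal
(3,5): no bracket -> illegal
(4,2): no bracket -> illegal
(4,5): no bracket -> illegal
(5,5): flips 3 -> legal
W mobility = 4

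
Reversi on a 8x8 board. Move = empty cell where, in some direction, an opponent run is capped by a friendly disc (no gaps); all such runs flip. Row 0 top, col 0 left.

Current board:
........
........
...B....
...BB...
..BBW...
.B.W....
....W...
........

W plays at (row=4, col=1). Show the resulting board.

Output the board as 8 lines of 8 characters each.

Answer: ........
........
...B....
...BB...
.WWWW...
.B.W....
....W...
........

Derivation:
Place W at (4,1); scan 8 dirs for brackets.
Dir NW: first cell '.' (not opp) -> no flip
Dir N: first cell '.' (not opp) -> no flip
Dir NE: first cell '.' (not opp) -> no flip
Dir W: first cell '.' (not opp) -> no flip
Dir E: opp run (4,2) (4,3) capped by W -> flip
Dir SW: first cell '.' (not opp) -> no flip
Dir S: opp run (5,1), next='.' -> no flip
Dir SE: first cell '.' (not opp) -> no flip
All flips: (4,2) (4,3)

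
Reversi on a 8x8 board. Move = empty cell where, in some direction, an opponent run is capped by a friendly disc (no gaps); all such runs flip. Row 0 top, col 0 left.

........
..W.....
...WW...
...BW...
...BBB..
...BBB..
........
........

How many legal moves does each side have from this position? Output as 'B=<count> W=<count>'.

Answer: B=6 W=6

Derivation:
-- B to move --
(0,1): flips 3 -> legal
(0,2): no bracket -> illegal
(0,3): no bracket -> illegal
(1,1): no bracket -> illegal
(1,3): flips 1 -> legal
(1,4): flips 2 -> legal
(1,5): flips 1 -> legal
(2,1): no bracket -> illegal
(2,2): no bracket -> illegal
(2,5): flips 1 -> legal
(3,2): no bracket -> illegal
(3,5): flips 1 -> legal
B mobility = 6
-- W to move --
(2,2): no bracket -> illegal
(3,2): flips 1 -> legal
(3,5): no bracket -> illegal
(3,6): no bracket -> illegal
(4,2): flips 1 -> legal
(4,6): no bracket -> illegal
(5,2): flips 1 -> legal
(5,6): flips 1 -> legal
(6,2): no bracket -> illegal
(6,3): flips 3 -> legal
(6,4): flips 2 -> legal
(6,5): no bracket -> illegal
(6,6): no bracket -> illegal
W mobility = 6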